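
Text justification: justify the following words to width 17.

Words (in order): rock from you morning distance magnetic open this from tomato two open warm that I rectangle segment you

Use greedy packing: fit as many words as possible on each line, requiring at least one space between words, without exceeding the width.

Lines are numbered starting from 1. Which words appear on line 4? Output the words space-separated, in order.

Line 1: ['rock', 'from', 'you'] (min_width=13, slack=4)
Line 2: ['morning', 'distance'] (min_width=16, slack=1)
Line 3: ['magnetic', 'open'] (min_width=13, slack=4)
Line 4: ['this', 'from', 'tomato'] (min_width=16, slack=1)
Line 5: ['two', 'open', 'warm'] (min_width=13, slack=4)
Line 6: ['that', 'I', 'rectangle'] (min_width=16, slack=1)
Line 7: ['segment', 'you'] (min_width=11, slack=6)

Answer: this from tomato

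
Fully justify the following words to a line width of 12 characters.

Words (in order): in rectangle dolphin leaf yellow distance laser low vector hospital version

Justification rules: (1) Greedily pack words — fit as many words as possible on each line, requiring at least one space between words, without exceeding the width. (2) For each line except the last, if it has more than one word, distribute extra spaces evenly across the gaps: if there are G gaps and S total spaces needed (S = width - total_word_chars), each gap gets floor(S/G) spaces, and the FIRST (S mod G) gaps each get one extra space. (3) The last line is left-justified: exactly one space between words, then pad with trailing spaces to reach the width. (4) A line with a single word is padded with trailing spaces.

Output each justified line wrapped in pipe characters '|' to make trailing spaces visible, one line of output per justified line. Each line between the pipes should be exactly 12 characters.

Line 1: ['in', 'rectangle'] (min_width=12, slack=0)
Line 2: ['dolphin', 'leaf'] (min_width=12, slack=0)
Line 3: ['yellow'] (min_width=6, slack=6)
Line 4: ['distance'] (min_width=8, slack=4)
Line 5: ['laser', 'low'] (min_width=9, slack=3)
Line 6: ['vector'] (min_width=6, slack=6)
Line 7: ['hospital'] (min_width=8, slack=4)
Line 8: ['version'] (min_width=7, slack=5)

Answer: |in rectangle|
|dolphin leaf|
|yellow      |
|distance    |
|laser    low|
|vector      |
|hospital    |
|version     |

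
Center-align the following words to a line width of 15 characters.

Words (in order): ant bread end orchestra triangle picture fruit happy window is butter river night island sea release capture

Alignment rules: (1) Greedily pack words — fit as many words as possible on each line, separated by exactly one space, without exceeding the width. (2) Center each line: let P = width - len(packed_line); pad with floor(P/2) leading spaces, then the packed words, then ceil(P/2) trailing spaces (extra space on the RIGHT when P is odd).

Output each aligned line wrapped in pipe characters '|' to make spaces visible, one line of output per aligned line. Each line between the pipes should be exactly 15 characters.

Line 1: ['ant', 'bread', 'end'] (min_width=13, slack=2)
Line 2: ['orchestra'] (min_width=9, slack=6)
Line 3: ['triangle'] (min_width=8, slack=7)
Line 4: ['picture', 'fruit'] (min_width=13, slack=2)
Line 5: ['happy', 'window', 'is'] (min_width=15, slack=0)
Line 6: ['butter', 'river'] (min_width=12, slack=3)
Line 7: ['night', 'island'] (min_width=12, slack=3)
Line 8: ['sea', 'release'] (min_width=11, slack=4)
Line 9: ['capture'] (min_width=7, slack=8)

Answer: | ant bread end |
|   orchestra   |
|   triangle    |
| picture fruit |
|happy window is|
| butter river  |
| night island  |
|  sea release  |
|    capture    |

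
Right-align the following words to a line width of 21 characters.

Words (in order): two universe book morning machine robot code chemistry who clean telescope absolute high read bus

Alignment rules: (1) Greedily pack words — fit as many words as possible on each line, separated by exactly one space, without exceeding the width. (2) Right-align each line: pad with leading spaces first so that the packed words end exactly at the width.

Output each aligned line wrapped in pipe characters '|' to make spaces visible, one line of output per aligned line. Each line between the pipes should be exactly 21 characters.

Line 1: ['two', 'universe', 'book'] (min_width=17, slack=4)
Line 2: ['morning', 'machine', 'robot'] (min_width=21, slack=0)
Line 3: ['code', 'chemistry', 'who'] (min_width=18, slack=3)
Line 4: ['clean', 'telescope'] (min_width=15, slack=6)
Line 5: ['absolute', 'high', 'read'] (min_width=18, slack=3)
Line 6: ['bus'] (min_width=3, slack=18)

Answer: |    two universe book|
|morning machine robot|
|   code chemistry who|
|      clean telescope|
|   absolute high read|
|                  bus|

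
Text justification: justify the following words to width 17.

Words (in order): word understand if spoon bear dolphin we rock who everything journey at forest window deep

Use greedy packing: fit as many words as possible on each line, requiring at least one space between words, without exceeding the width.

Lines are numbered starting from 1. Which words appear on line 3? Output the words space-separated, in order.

Answer: dolphin we rock

Derivation:
Line 1: ['word', 'understand'] (min_width=15, slack=2)
Line 2: ['if', 'spoon', 'bear'] (min_width=13, slack=4)
Line 3: ['dolphin', 'we', 'rock'] (min_width=15, slack=2)
Line 4: ['who', 'everything'] (min_width=14, slack=3)
Line 5: ['journey', 'at', 'forest'] (min_width=17, slack=0)
Line 6: ['window', 'deep'] (min_width=11, slack=6)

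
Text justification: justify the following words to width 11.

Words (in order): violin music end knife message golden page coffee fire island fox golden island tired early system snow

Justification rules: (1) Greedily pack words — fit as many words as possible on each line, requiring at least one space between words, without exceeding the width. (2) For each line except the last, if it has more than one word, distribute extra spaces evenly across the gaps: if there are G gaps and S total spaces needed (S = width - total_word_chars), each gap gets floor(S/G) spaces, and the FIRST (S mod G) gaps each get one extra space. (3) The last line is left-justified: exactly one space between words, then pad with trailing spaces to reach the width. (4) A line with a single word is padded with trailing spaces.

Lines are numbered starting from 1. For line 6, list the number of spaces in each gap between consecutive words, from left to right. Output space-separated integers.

Answer: 1

Derivation:
Line 1: ['violin'] (min_width=6, slack=5)
Line 2: ['music', 'end'] (min_width=9, slack=2)
Line 3: ['knife'] (min_width=5, slack=6)
Line 4: ['message'] (min_width=7, slack=4)
Line 5: ['golden', 'page'] (min_width=11, slack=0)
Line 6: ['coffee', 'fire'] (min_width=11, slack=0)
Line 7: ['island', 'fox'] (min_width=10, slack=1)
Line 8: ['golden'] (min_width=6, slack=5)
Line 9: ['island'] (min_width=6, slack=5)
Line 10: ['tired', 'early'] (min_width=11, slack=0)
Line 11: ['system', 'snow'] (min_width=11, slack=0)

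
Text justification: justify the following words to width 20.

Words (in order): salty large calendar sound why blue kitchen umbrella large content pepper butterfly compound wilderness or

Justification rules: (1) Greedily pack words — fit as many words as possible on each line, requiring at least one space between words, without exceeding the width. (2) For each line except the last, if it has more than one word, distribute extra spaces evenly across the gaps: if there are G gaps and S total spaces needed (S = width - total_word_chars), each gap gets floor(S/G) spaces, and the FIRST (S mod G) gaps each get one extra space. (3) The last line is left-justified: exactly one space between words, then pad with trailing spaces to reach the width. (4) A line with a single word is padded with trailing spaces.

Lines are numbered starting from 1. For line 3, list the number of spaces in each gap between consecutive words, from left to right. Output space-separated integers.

Line 1: ['salty', 'large', 'calendar'] (min_width=20, slack=0)
Line 2: ['sound', 'why', 'blue'] (min_width=14, slack=6)
Line 3: ['kitchen', 'umbrella'] (min_width=16, slack=4)
Line 4: ['large', 'content', 'pepper'] (min_width=20, slack=0)
Line 5: ['butterfly', 'compound'] (min_width=18, slack=2)
Line 6: ['wilderness', 'or'] (min_width=13, slack=7)

Answer: 5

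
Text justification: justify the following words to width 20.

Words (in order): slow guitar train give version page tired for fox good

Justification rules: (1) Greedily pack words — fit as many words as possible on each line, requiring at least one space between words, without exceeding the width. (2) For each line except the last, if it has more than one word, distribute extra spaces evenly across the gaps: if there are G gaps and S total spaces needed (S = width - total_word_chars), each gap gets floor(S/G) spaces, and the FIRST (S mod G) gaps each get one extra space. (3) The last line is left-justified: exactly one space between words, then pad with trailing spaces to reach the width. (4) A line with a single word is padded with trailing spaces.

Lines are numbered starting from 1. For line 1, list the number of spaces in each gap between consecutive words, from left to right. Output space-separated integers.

Line 1: ['slow', 'guitar', 'train'] (min_width=17, slack=3)
Line 2: ['give', 'version', 'page'] (min_width=17, slack=3)
Line 3: ['tired', 'for', 'fox', 'good'] (min_width=18, slack=2)

Answer: 3 2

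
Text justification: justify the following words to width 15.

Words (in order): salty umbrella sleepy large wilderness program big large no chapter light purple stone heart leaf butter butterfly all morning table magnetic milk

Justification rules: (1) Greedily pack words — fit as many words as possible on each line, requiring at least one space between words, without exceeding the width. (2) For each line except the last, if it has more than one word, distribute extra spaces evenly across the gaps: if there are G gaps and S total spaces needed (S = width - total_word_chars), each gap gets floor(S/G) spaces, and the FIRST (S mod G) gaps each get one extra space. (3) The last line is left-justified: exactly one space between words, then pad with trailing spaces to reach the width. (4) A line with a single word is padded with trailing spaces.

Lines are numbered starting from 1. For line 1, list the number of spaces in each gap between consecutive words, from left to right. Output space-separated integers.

Line 1: ['salty', 'umbrella'] (min_width=14, slack=1)
Line 2: ['sleepy', 'large'] (min_width=12, slack=3)
Line 3: ['wilderness'] (min_width=10, slack=5)
Line 4: ['program', 'big'] (min_width=11, slack=4)
Line 5: ['large', 'no'] (min_width=8, slack=7)
Line 6: ['chapter', 'light'] (min_width=13, slack=2)
Line 7: ['purple', 'stone'] (min_width=12, slack=3)
Line 8: ['heart', 'leaf'] (min_width=10, slack=5)
Line 9: ['butter'] (min_width=6, slack=9)
Line 10: ['butterfly', 'all'] (min_width=13, slack=2)
Line 11: ['morning', 'table'] (min_width=13, slack=2)
Line 12: ['magnetic', 'milk'] (min_width=13, slack=2)

Answer: 2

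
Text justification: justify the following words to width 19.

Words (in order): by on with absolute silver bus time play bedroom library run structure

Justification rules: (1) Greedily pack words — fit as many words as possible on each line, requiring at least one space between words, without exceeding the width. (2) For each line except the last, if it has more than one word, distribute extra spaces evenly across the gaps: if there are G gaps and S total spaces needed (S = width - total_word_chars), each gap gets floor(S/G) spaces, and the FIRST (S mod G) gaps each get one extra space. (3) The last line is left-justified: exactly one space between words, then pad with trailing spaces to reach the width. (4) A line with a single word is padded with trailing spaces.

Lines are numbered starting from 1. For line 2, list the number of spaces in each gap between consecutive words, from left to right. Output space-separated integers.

Answer: 3 3

Derivation:
Line 1: ['by', 'on', 'with', 'absolute'] (min_width=19, slack=0)
Line 2: ['silver', 'bus', 'time'] (min_width=15, slack=4)
Line 3: ['play', 'bedroom'] (min_width=12, slack=7)
Line 4: ['library', 'run'] (min_width=11, slack=8)
Line 5: ['structure'] (min_width=9, slack=10)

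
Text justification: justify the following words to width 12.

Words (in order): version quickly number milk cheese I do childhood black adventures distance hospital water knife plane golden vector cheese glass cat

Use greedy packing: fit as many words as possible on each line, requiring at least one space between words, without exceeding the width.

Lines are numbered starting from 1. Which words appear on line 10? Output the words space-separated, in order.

Answer: water knife

Derivation:
Line 1: ['version'] (min_width=7, slack=5)
Line 2: ['quickly'] (min_width=7, slack=5)
Line 3: ['number', 'milk'] (min_width=11, slack=1)
Line 4: ['cheese', 'I', 'do'] (min_width=11, slack=1)
Line 5: ['childhood'] (min_width=9, slack=3)
Line 6: ['black'] (min_width=5, slack=7)
Line 7: ['adventures'] (min_width=10, slack=2)
Line 8: ['distance'] (min_width=8, slack=4)
Line 9: ['hospital'] (min_width=8, slack=4)
Line 10: ['water', 'knife'] (min_width=11, slack=1)
Line 11: ['plane', 'golden'] (min_width=12, slack=0)
Line 12: ['vector'] (min_width=6, slack=6)
Line 13: ['cheese', 'glass'] (min_width=12, slack=0)
Line 14: ['cat'] (min_width=3, slack=9)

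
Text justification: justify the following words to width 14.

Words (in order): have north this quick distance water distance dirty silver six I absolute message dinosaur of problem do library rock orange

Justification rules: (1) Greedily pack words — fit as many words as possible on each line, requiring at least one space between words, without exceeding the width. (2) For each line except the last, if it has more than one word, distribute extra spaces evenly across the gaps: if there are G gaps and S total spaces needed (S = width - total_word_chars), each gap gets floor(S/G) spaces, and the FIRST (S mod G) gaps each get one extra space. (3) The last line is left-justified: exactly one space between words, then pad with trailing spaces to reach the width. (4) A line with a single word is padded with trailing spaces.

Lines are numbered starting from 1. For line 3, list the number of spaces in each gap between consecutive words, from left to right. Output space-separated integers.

Answer: 1

Derivation:
Line 1: ['have', 'north'] (min_width=10, slack=4)
Line 2: ['this', 'quick'] (min_width=10, slack=4)
Line 3: ['distance', 'water'] (min_width=14, slack=0)
Line 4: ['distance', 'dirty'] (min_width=14, slack=0)
Line 5: ['silver', 'six', 'I'] (min_width=12, slack=2)
Line 6: ['absolute'] (min_width=8, slack=6)
Line 7: ['message'] (min_width=7, slack=7)
Line 8: ['dinosaur', 'of'] (min_width=11, slack=3)
Line 9: ['problem', 'do'] (min_width=10, slack=4)
Line 10: ['library', 'rock'] (min_width=12, slack=2)
Line 11: ['orange'] (min_width=6, slack=8)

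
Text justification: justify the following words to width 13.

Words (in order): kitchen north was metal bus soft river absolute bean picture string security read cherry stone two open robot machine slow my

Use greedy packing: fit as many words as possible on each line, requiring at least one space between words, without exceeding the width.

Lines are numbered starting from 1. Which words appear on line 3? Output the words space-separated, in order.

Line 1: ['kitchen', 'north'] (min_width=13, slack=0)
Line 2: ['was', 'metal', 'bus'] (min_width=13, slack=0)
Line 3: ['soft', 'river'] (min_width=10, slack=3)
Line 4: ['absolute', 'bean'] (min_width=13, slack=0)
Line 5: ['picture'] (min_width=7, slack=6)
Line 6: ['string'] (min_width=6, slack=7)
Line 7: ['security', 'read'] (min_width=13, slack=0)
Line 8: ['cherry', 'stone'] (min_width=12, slack=1)
Line 9: ['two', 'open'] (min_width=8, slack=5)
Line 10: ['robot', 'machine'] (min_width=13, slack=0)
Line 11: ['slow', 'my'] (min_width=7, slack=6)

Answer: soft river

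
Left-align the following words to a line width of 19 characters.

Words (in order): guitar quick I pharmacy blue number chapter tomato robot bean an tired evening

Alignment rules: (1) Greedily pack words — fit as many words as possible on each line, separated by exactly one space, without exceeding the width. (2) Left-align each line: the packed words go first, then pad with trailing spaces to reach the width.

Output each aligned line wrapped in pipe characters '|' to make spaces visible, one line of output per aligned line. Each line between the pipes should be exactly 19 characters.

Line 1: ['guitar', 'quick', 'I'] (min_width=14, slack=5)
Line 2: ['pharmacy', 'blue'] (min_width=13, slack=6)
Line 3: ['number', 'chapter'] (min_width=14, slack=5)
Line 4: ['tomato', 'robot', 'bean'] (min_width=17, slack=2)
Line 5: ['an', 'tired', 'evening'] (min_width=16, slack=3)

Answer: |guitar quick I     |
|pharmacy blue      |
|number chapter     |
|tomato robot bean  |
|an tired evening   |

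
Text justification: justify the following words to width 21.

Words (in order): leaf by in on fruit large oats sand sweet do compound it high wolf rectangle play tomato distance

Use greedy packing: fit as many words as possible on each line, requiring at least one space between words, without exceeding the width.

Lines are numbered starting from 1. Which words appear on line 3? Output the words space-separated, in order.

Answer: do compound it high

Derivation:
Line 1: ['leaf', 'by', 'in', 'on', 'fruit'] (min_width=19, slack=2)
Line 2: ['large', 'oats', 'sand', 'sweet'] (min_width=21, slack=0)
Line 3: ['do', 'compound', 'it', 'high'] (min_width=19, slack=2)
Line 4: ['wolf', 'rectangle', 'play'] (min_width=19, slack=2)
Line 5: ['tomato', 'distance'] (min_width=15, slack=6)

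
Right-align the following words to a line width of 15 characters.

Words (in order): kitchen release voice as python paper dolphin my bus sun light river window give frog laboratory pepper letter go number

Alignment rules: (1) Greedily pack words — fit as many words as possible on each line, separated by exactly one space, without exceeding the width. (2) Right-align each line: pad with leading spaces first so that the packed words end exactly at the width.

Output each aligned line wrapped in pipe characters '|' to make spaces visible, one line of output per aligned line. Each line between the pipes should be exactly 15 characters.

Answer: |kitchen release|
|voice as python|
|  paper dolphin|
|     my bus sun|
|    light river|
|    window give|
|frog laboratory|
|  pepper letter|
|      go number|

Derivation:
Line 1: ['kitchen', 'release'] (min_width=15, slack=0)
Line 2: ['voice', 'as', 'python'] (min_width=15, slack=0)
Line 3: ['paper', 'dolphin'] (min_width=13, slack=2)
Line 4: ['my', 'bus', 'sun'] (min_width=10, slack=5)
Line 5: ['light', 'river'] (min_width=11, slack=4)
Line 6: ['window', 'give'] (min_width=11, slack=4)
Line 7: ['frog', 'laboratory'] (min_width=15, slack=0)
Line 8: ['pepper', 'letter'] (min_width=13, slack=2)
Line 9: ['go', 'number'] (min_width=9, slack=6)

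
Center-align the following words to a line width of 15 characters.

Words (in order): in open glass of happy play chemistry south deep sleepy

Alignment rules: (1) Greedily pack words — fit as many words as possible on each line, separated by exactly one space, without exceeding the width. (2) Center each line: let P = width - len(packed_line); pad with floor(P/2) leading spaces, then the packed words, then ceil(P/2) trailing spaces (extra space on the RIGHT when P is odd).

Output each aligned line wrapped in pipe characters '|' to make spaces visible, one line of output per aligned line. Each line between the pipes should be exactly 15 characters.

Line 1: ['in', 'open', 'glass'] (min_width=13, slack=2)
Line 2: ['of', 'happy', 'play'] (min_width=13, slack=2)
Line 3: ['chemistry', 'south'] (min_width=15, slack=0)
Line 4: ['deep', 'sleepy'] (min_width=11, slack=4)

Answer: | in open glass |
| of happy play |
|chemistry south|
|  deep sleepy  |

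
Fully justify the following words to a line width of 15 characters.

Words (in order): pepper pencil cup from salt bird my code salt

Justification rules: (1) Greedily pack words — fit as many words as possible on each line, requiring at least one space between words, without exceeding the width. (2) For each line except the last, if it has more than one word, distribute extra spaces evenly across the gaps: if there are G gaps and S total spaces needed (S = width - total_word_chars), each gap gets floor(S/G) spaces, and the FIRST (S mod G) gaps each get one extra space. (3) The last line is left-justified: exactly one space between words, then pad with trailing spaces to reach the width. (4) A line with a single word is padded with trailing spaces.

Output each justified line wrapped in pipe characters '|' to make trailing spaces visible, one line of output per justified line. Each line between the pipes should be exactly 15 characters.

Answer: |pepper   pencil|
|cup  from  salt|
|bird   my  code|
|salt           |

Derivation:
Line 1: ['pepper', 'pencil'] (min_width=13, slack=2)
Line 2: ['cup', 'from', 'salt'] (min_width=13, slack=2)
Line 3: ['bird', 'my', 'code'] (min_width=12, slack=3)
Line 4: ['salt'] (min_width=4, slack=11)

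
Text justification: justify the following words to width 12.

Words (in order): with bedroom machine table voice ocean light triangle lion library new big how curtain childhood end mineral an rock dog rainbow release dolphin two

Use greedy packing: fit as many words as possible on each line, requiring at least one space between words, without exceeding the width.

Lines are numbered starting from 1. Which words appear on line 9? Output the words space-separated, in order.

Answer: childhood

Derivation:
Line 1: ['with', 'bedroom'] (min_width=12, slack=0)
Line 2: ['machine'] (min_width=7, slack=5)
Line 3: ['table', 'voice'] (min_width=11, slack=1)
Line 4: ['ocean', 'light'] (min_width=11, slack=1)
Line 5: ['triangle'] (min_width=8, slack=4)
Line 6: ['lion', 'library'] (min_width=12, slack=0)
Line 7: ['new', 'big', 'how'] (min_width=11, slack=1)
Line 8: ['curtain'] (min_width=7, slack=5)
Line 9: ['childhood'] (min_width=9, slack=3)
Line 10: ['end', 'mineral'] (min_width=11, slack=1)
Line 11: ['an', 'rock', 'dog'] (min_width=11, slack=1)
Line 12: ['rainbow'] (min_width=7, slack=5)
Line 13: ['release'] (min_width=7, slack=5)
Line 14: ['dolphin', 'two'] (min_width=11, slack=1)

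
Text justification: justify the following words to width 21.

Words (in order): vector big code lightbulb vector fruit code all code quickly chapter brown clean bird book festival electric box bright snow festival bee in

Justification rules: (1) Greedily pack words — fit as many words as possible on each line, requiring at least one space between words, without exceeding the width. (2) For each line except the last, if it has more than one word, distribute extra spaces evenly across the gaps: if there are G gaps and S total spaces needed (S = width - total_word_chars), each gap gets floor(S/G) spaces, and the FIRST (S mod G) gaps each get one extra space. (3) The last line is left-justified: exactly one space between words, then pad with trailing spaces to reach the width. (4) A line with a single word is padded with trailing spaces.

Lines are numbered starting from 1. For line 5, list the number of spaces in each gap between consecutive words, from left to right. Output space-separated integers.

Answer: 4 4

Derivation:
Line 1: ['vector', 'big', 'code'] (min_width=15, slack=6)
Line 2: ['lightbulb', 'vector'] (min_width=16, slack=5)
Line 3: ['fruit', 'code', 'all', 'code'] (min_width=19, slack=2)
Line 4: ['quickly', 'chapter', 'brown'] (min_width=21, slack=0)
Line 5: ['clean', 'bird', 'book'] (min_width=15, slack=6)
Line 6: ['festival', 'electric', 'box'] (min_width=21, slack=0)
Line 7: ['bright', 'snow', 'festival'] (min_width=20, slack=1)
Line 8: ['bee', 'in'] (min_width=6, slack=15)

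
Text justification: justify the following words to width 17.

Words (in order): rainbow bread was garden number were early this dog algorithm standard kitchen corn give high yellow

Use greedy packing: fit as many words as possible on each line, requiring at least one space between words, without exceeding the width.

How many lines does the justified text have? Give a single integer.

Answer: 7

Derivation:
Line 1: ['rainbow', 'bread', 'was'] (min_width=17, slack=0)
Line 2: ['garden', 'number'] (min_width=13, slack=4)
Line 3: ['were', 'early', 'this'] (min_width=15, slack=2)
Line 4: ['dog', 'algorithm'] (min_width=13, slack=4)
Line 5: ['standard', 'kitchen'] (min_width=16, slack=1)
Line 6: ['corn', 'give', 'high'] (min_width=14, slack=3)
Line 7: ['yellow'] (min_width=6, slack=11)
Total lines: 7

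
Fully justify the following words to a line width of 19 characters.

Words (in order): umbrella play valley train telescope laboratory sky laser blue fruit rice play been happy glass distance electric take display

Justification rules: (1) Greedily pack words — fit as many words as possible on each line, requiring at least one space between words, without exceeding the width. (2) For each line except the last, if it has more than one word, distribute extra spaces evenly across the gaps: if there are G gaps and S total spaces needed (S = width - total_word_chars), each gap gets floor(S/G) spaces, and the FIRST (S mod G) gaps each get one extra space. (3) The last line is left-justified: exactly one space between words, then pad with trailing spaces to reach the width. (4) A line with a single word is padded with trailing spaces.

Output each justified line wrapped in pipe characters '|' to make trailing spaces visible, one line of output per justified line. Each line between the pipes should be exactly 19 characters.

Line 1: ['umbrella', 'play'] (min_width=13, slack=6)
Line 2: ['valley', 'train'] (min_width=12, slack=7)
Line 3: ['telescope'] (min_width=9, slack=10)
Line 4: ['laboratory', 'sky'] (min_width=14, slack=5)
Line 5: ['laser', 'blue', 'fruit'] (min_width=16, slack=3)
Line 6: ['rice', 'play', 'been'] (min_width=14, slack=5)
Line 7: ['happy', 'glass'] (min_width=11, slack=8)
Line 8: ['distance', 'electric'] (min_width=17, slack=2)
Line 9: ['take', 'display'] (min_width=12, slack=7)

Answer: |umbrella       play|
|valley        train|
|telescope          |
|laboratory      sky|
|laser   blue  fruit|
|rice    play   been|
|happy         glass|
|distance   electric|
|take display       |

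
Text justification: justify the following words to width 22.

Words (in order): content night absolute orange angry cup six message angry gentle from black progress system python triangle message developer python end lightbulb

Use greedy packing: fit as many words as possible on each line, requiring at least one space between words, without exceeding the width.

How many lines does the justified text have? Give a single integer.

Answer: 7

Derivation:
Line 1: ['content', 'night', 'absolute'] (min_width=22, slack=0)
Line 2: ['orange', 'angry', 'cup', 'six'] (min_width=20, slack=2)
Line 3: ['message', 'angry', 'gentle'] (min_width=20, slack=2)
Line 4: ['from', 'black', 'progress'] (min_width=19, slack=3)
Line 5: ['system', 'python', 'triangle'] (min_width=22, slack=0)
Line 6: ['message', 'developer'] (min_width=17, slack=5)
Line 7: ['python', 'end', 'lightbulb'] (min_width=20, slack=2)
Total lines: 7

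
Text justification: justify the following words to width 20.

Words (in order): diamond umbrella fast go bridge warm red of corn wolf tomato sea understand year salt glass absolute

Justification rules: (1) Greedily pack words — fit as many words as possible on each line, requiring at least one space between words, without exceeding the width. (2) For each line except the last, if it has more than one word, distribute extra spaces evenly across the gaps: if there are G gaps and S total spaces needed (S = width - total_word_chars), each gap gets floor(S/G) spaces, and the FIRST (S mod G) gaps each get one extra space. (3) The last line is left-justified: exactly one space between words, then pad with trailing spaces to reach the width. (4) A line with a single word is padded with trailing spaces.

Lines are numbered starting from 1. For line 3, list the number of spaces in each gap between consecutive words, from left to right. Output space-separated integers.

Answer: 3 2 2

Derivation:
Line 1: ['diamond', 'umbrella'] (min_width=16, slack=4)
Line 2: ['fast', 'go', 'bridge', 'warm'] (min_width=19, slack=1)
Line 3: ['red', 'of', 'corn', 'wolf'] (min_width=16, slack=4)
Line 4: ['tomato', 'sea'] (min_width=10, slack=10)
Line 5: ['understand', 'year', 'salt'] (min_width=20, slack=0)
Line 6: ['glass', 'absolute'] (min_width=14, slack=6)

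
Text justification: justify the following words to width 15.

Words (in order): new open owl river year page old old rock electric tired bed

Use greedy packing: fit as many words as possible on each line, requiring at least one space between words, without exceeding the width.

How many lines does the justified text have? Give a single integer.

Line 1: ['new', 'open', 'owl'] (min_width=12, slack=3)
Line 2: ['river', 'year', 'page'] (min_width=15, slack=0)
Line 3: ['old', 'old', 'rock'] (min_width=12, slack=3)
Line 4: ['electric', 'tired'] (min_width=14, slack=1)
Line 5: ['bed'] (min_width=3, slack=12)
Total lines: 5

Answer: 5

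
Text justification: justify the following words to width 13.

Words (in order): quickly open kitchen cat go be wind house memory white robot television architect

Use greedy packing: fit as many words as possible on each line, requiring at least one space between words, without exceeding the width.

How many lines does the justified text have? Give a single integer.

Answer: 7

Derivation:
Line 1: ['quickly', 'open'] (min_width=12, slack=1)
Line 2: ['kitchen', 'cat'] (min_width=11, slack=2)
Line 3: ['go', 'be', 'wind'] (min_width=10, slack=3)
Line 4: ['house', 'memory'] (min_width=12, slack=1)
Line 5: ['white', 'robot'] (min_width=11, slack=2)
Line 6: ['television'] (min_width=10, slack=3)
Line 7: ['architect'] (min_width=9, slack=4)
Total lines: 7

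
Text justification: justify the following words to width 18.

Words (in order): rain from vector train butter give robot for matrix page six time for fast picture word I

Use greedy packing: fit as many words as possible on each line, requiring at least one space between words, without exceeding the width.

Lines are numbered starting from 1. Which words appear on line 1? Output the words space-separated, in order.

Line 1: ['rain', 'from', 'vector'] (min_width=16, slack=2)
Line 2: ['train', 'butter', 'give'] (min_width=17, slack=1)
Line 3: ['robot', 'for', 'matrix'] (min_width=16, slack=2)
Line 4: ['page', 'six', 'time', 'for'] (min_width=17, slack=1)
Line 5: ['fast', 'picture', 'word'] (min_width=17, slack=1)
Line 6: ['I'] (min_width=1, slack=17)

Answer: rain from vector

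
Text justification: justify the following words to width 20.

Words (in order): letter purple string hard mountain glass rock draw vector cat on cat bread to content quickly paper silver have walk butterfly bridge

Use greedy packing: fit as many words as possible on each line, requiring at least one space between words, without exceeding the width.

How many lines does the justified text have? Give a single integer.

Answer: 8

Derivation:
Line 1: ['letter', 'purple', 'string'] (min_width=20, slack=0)
Line 2: ['hard', 'mountain', 'glass'] (min_width=19, slack=1)
Line 3: ['rock', 'draw', 'vector', 'cat'] (min_width=20, slack=0)
Line 4: ['on', 'cat', 'bread', 'to'] (min_width=15, slack=5)
Line 5: ['content', 'quickly'] (min_width=15, slack=5)
Line 6: ['paper', 'silver', 'have'] (min_width=17, slack=3)
Line 7: ['walk', 'butterfly'] (min_width=14, slack=6)
Line 8: ['bridge'] (min_width=6, slack=14)
Total lines: 8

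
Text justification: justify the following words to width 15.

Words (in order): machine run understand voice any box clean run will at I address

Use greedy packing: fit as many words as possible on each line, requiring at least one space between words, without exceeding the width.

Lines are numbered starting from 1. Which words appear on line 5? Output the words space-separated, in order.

Answer: at I address

Derivation:
Line 1: ['machine', 'run'] (min_width=11, slack=4)
Line 2: ['understand'] (min_width=10, slack=5)
Line 3: ['voice', 'any', 'box'] (min_width=13, slack=2)
Line 4: ['clean', 'run', 'will'] (min_width=14, slack=1)
Line 5: ['at', 'I', 'address'] (min_width=12, slack=3)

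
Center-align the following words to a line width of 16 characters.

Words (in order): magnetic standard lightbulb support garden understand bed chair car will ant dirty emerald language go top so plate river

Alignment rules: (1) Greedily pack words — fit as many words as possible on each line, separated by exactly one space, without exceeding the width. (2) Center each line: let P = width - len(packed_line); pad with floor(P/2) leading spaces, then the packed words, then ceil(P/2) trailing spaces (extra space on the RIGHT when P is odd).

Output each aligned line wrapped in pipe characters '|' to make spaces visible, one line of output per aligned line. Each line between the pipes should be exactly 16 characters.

Line 1: ['magnetic'] (min_width=8, slack=8)
Line 2: ['standard'] (min_width=8, slack=8)
Line 3: ['lightbulb'] (min_width=9, slack=7)
Line 4: ['support', 'garden'] (min_width=14, slack=2)
Line 5: ['understand', 'bed'] (min_width=14, slack=2)
Line 6: ['chair', 'car', 'will'] (min_width=14, slack=2)
Line 7: ['ant', 'dirty'] (min_width=9, slack=7)
Line 8: ['emerald', 'language'] (min_width=16, slack=0)
Line 9: ['go', 'top', 'so', 'plate'] (min_width=15, slack=1)
Line 10: ['river'] (min_width=5, slack=11)

Answer: |    magnetic    |
|    standard    |
|   lightbulb    |
| support garden |
| understand bed |
| chair car will |
|   ant dirty    |
|emerald language|
|go top so plate |
|     river      |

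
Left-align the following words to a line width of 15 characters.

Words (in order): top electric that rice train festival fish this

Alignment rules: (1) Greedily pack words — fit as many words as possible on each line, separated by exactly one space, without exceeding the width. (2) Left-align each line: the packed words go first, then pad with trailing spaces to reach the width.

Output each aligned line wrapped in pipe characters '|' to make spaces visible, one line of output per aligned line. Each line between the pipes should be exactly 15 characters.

Answer: |top electric   |
|that rice train|
|festival fish  |
|this           |

Derivation:
Line 1: ['top', 'electric'] (min_width=12, slack=3)
Line 2: ['that', 'rice', 'train'] (min_width=15, slack=0)
Line 3: ['festival', 'fish'] (min_width=13, slack=2)
Line 4: ['this'] (min_width=4, slack=11)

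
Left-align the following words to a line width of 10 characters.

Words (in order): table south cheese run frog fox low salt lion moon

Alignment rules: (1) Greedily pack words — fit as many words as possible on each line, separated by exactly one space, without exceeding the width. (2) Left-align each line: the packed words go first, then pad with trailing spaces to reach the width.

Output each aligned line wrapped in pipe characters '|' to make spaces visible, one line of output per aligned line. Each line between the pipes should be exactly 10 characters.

Line 1: ['table'] (min_width=5, slack=5)
Line 2: ['south'] (min_width=5, slack=5)
Line 3: ['cheese', 'run'] (min_width=10, slack=0)
Line 4: ['frog', 'fox'] (min_width=8, slack=2)
Line 5: ['low', 'salt'] (min_width=8, slack=2)
Line 6: ['lion', 'moon'] (min_width=9, slack=1)

Answer: |table     |
|south     |
|cheese run|
|frog fox  |
|low salt  |
|lion moon |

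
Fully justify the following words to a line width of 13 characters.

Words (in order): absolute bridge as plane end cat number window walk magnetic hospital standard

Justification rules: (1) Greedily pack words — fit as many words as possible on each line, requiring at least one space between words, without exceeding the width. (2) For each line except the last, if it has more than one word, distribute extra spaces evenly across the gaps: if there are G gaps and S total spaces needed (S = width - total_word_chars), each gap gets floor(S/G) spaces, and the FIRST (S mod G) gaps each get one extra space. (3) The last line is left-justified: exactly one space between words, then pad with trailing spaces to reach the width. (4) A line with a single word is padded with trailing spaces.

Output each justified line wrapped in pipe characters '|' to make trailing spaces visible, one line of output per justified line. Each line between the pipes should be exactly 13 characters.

Line 1: ['absolute'] (min_width=8, slack=5)
Line 2: ['bridge', 'as'] (min_width=9, slack=4)
Line 3: ['plane', 'end', 'cat'] (min_width=13, slack=0)
Line 4: ['number', 'window'] (min_width=13, slack=0)
Line 5: ['walk', 'magnetic'] (min_width=13, slack=0)
Line 6: ['hospital'] (min_width=8, slack=5)
Line 7: ['standard'] (min_width=8, slack=5)

Answer: |absolute     |
|bridge     as|
|plane end cat|
|number window|
|walk magnetic|
|hospital     |
|standard     |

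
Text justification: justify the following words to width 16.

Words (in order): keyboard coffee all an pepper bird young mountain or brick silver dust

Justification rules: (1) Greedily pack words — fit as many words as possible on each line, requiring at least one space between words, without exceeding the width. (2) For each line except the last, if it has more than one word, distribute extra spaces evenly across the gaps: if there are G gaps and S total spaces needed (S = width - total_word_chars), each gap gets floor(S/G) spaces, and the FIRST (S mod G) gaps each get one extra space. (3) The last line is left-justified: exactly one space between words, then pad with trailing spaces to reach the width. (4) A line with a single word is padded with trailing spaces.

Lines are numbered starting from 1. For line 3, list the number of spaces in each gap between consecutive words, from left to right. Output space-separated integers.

Answer: 7

Derivation:
Line 1: ['keyboard', 'coffee'] (min_width=15, slack=1)
Line 2: ['all', 'an', 'pepper'] (min_width=13, slack=3)
Line 3: ['bird', 'young'] (min_width=10, slack=6)
Line 4: ['mountain', 'or'] (min_width=11, slack=5)
Line 5: ['brick', 'silver'] (min_width=12, slack=4)
Line 6: ['dust'] (min_width=4, slack=12)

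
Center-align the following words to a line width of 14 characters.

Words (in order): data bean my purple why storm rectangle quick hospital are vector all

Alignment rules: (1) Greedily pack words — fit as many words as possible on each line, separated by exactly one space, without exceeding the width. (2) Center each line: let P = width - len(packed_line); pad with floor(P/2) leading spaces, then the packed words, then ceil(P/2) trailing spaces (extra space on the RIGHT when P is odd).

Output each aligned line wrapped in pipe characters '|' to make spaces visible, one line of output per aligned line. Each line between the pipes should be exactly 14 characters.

Line 1: ['data', 'bean', 'my'] (min_width=12, slack=2)
Line 2: ['purple', 'why'] (min_width=10, slack=4)
Line 3: ['storm'] (min_width=5, slack=9)
Line 4: ['rectangle'] (min_width=9, slack=5)
Line 5: ['quick', 'hospital'] (min_width=14, slack=0)
Line 6: ['are', 'vector', 'all'] (min_width=14, slack=0)

Answer: | data bean my |
|  purple why  |
|    storm     |
|  rectangle   |
|quick hospital|
|are vector all|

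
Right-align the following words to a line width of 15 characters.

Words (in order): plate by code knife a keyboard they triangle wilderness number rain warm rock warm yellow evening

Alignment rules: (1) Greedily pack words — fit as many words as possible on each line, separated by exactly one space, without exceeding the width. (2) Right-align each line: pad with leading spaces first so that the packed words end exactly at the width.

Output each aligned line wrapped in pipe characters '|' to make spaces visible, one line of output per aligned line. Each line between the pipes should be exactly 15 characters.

Line 1: ['plate', 'by', 'code'] (min_width=13, slack=2)
Line 2: ['knife', 'a'] (min_width=7, slack=8)
Line 3: ['keyboard', 'they'] (min_width=13, slack=2)
Line 4: ['triangle'] (min_width=8, slack=7)
Line 5: ['wilderness'] (min_width=10, slack=5)
Line 6: ['number', 'rain'] (min_width=11, slack=4)
Line 7: ['warm', 'rock', 'warm'] (min_width=14, slack=1)
Line 8: ['yellow', 'evening'] (min_width=14, slack=1)

Answer: |  plate by code|
|        knife a|
|  keyboard they|
|       triangle|
|     wilderness|
|    number rain|
| warm rock warm|
| yellow evening|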